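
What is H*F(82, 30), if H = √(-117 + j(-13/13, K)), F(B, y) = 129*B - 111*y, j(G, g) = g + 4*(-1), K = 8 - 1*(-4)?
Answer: 7248*I*√109 ≈ 75671.0*I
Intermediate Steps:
K = 12 (K = 8 + 4 = 12)
j(G, g) = -4 + g (j(G, g) = g - 4 = -4 + g)
F(B, y) = -111*y + 129*B
H = I*√109 (H = √(-117 + (-4 + 12)) = √(-117 + 8) = √(-109) = I*√109 ≈ 10.44*I)
H*F(82, 30) = (I*√109)*(-111*30 + 129*82) = (I*√109)*(-3330 + 10578) = (I*√109)*7248 = 7248*I*√109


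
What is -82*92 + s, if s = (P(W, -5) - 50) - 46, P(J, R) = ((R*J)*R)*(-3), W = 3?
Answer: -7865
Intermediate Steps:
P(J, R) = -3*J*R² (P(J, R) = ((J*R)*R)*(-3) = (J*R²)*(-3) = -3*J*R²)
s = -321 (s = (-3*3*(-5)² - 50) - 46 = (-3*3*25 - 50) - 46 = (-225 - 50) - 46 = -275 - 46 = -321)
-82*92 + s = -82*92 - 321 = -7544 - 321 = -7865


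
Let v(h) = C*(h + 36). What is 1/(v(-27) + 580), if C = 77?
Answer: 1/1273 ≈ 0.00078555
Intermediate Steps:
v(h) = 2772 + 77*h (v(h) = 77*(h + 36) = 77*(36 + h) = 2772 + 77*h)
1/(v(-27) + 580) = 1/((2772 + 77*(-27)) + 580) = 1/((2772 - 2079) + 580) = 1/(693 + 580) = 1/1273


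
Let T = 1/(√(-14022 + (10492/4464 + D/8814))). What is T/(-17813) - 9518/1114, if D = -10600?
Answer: -4759/557 + 6*I*√1046752227006239/409446791094713 ≈ -8.544 + 4.7411e-7*I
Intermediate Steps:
T = -6*I*√1046752227006239/22985841301 (T = 1/(√(-14022 + (10492/4464 - 10600/8814))) = 1/(√(-14022 + (10492*(1/4464) - 10600*1/8814))) = 1/(√(-14022 + (2623/1116 - 5300/4407))) = 1/(√(-14022 + 1881587/1639404)) = 1/(√(-22985841301/1639404)) = 1/(I*√1046752227006239/273234) = -6*I*√1046752227006239/22985841301 ≈ -0.0084453*I)
T/(-17813) - 9518/1114 = -6*I*√1046752227006239/22985841301/(-17813) - 9518/1114 = -6*I*√1046752227006239/22985841301*(-1/17813) - 9518*1/1114 = 6*I*√1046752227006239/409446791094713 - 4759/557 = -4759/557 + 6*I*√1046752227006239/409446791094713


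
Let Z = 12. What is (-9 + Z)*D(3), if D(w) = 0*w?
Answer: 0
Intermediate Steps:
D(w) = 0
(-9 + Z)*D(3) = (-9 + 12)*0 = 3*0 = 0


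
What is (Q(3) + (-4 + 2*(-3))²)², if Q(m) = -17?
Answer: 6889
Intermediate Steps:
(Q(3) + (-4 + 2*(-3))²)² = (-17 + (-4 + 2*(-3))²)² = (-17 + (-4 - 6)²)² = (-17 + (-10)²)² = (-17 + 100)² = 83² = 6889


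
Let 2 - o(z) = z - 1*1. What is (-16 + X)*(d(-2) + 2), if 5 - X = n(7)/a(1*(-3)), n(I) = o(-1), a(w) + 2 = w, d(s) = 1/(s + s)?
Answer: -357/20 ≈ -17.850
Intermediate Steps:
d(s) = 1/(2*s)
a(w) = -2 + w
o(z) = 3 - z (o(z) = 2 - (z - 1*1) = 2 - (z - 1) = 2 - (-1 + z) = 2 + (1 - z) = 3 - z)
n(I) = 4 (n(I) = 3 - 1*(-1) = 3 + 1 = 4)
X = 29/5 (X = 5 - 4/(-2 + 1*(-3)) = 5 - 4/(-2 - 3) = 5 - 4/(-5) = 5 - 4*(-1)/5 = 5 - 1*(-4/5) = 5 + 4/5 = 29/5 ≈ 5.8000)
(-16 + X)*(d(-2) + 2) = (-16 + 29/5)*((1/2)/(-2) + 2) = -51*((1/2)*(-1/2) + 2)/5 = -51*(-1/4 + 2)/5 = -51/5*7/4 = -357/20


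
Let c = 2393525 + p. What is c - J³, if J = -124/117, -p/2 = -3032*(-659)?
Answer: -2566824769439/1601613 ≈ -1.6027e+6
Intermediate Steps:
p = -3996176 (p = -(-6064)*(-659) = -2*1998088 = -3996176)
J = -124/117 (J = -124*1/117 = -124/117 ≈ -1.0598)
c = -1602651 (c = 2393525 - 3996176 = -1602651)
c - J³ = -1602651 - (-124/117)³ = -1602651 - 1*(-1906624/1601613) = -1602651 + 1906624/1601613 = -2566824769439/1601613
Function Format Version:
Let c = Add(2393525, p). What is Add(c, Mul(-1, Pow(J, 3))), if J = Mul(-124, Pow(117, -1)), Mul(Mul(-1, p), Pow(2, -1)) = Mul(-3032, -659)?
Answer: Rational(-2566824769439, 1601613) ≈ -1.6027e+6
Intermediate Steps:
p = -3996176 (p = Mul(-2, Mul(-3032, -659)) = Mul(-2, 1998088) = -3996176)
J = Rational(-124, 117) (J = Mul(-124, Rational(1, 117)) = Rational(-124, 117) ≈ -1.0598)
c = -1602651 (c = Add(2393525, -3996176) = -1602651)
Add(c, Mul(-1, Pow(J, 3))) = Add(-1602651, Mul(-1, Pow(Rational(-124, 117), 3))) = Add(-1602651, Mul(-1, Rational(-1906624, 1601613))) = Add(-1602651, Rational(1906624, 1601613)) = Rational(-2566824769439, 1601613)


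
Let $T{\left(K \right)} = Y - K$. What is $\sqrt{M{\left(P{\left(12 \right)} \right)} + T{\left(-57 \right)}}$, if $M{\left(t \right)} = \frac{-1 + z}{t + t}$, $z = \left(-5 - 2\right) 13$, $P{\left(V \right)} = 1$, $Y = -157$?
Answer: $i \sqrt{146} \approx 12.083 i$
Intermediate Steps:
$T{\left(K \right)} = -157 - K$
$z = -91$ ($z = \left(-7\right) 13 = -91$)
$M{\left(t \right)} = - \frac{46}{t}$ ($M{\left(t \right)} = \frac{-1 - 91}{t + t} = - \frac{92}{2 t} = - 92 \frac{1}{2 t} = - \frac{46}{t}$)
$\sqrt{M{\left(P{\left(12 \right)} \right)} + T{\left(-57 \right)}} = \sqrt{- \frac{46}{1} - 100} = \sqrt{\left(-46\right) 1 + \left(-157 + 57\right)} = \sqrt{-46 - 100} = \sqrt{-146} = i \sqrt{146}$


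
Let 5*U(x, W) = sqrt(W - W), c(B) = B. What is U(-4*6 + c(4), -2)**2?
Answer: 0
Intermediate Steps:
U(x, W) = 0 (U(x, W) = sqrt(W - W)/5 = sqrt(0)/5 = (1/5)*0 = 0)
U(-4*6 + c(4), -2)**2 = 0**2 = 0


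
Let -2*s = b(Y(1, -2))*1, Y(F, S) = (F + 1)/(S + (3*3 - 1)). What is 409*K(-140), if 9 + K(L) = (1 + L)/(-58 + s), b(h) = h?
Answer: -943563/349 ≈ -2703.6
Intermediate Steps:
Y(F, S) = (1 + F)/(8 + S) (Y(F, S) = (1 + F)/(S + (9 - 1)) = (1 + F)/(S + 8) = (1 + F)/(8 + S))
s = -1/6 (s = -(1 + 1)/(8 - 2)/2 = -2/6/2 = -(1/6)*2/2 = -1/6 ≈ -0.16667)
K(L) = -3147/349 - 6*L/349 (K(L) = -9 + (1 + L)/(-58 - 1/6) = -9 + (1 + L)/(-349/6) = -9 + (1 + L)*(-6/349) = -9 + (-6/349 - 6*L/349) = -3147/349 - 6*L/349)
409*K(-140) = 409*(-3147/349 - 6/349*(-140)) = 409*(-3147/349 + 840/349) = 409*(-2307/349) = -943563/349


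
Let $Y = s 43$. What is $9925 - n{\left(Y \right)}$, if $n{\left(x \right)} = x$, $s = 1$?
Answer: $9882$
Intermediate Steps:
$Y = 43$ ($Y = 1 \cdot 43 = 43$)
$9925 - n{\left(Y \right)} = 9925 - 43 = 9882$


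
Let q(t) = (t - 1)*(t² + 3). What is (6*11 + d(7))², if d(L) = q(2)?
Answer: 5329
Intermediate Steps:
q(t) = (-1 + t)*(3 + t²)
d(L) = 7 (d(L) = -3 + 2³ - 1*2² + 3*2 = -3 + 8 - 1*4 + 6 = -3 + 8 - 4 + 6 = 7)
(6*11 + d(7))² = (6*11 + 7)² = (66 + 7)² = 73² = 5329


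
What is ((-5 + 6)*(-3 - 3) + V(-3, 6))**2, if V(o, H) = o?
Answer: 81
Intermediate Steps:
((-5 + 6)*(-3 - 3) + V(-3, 6))**2 = ((-5 + 6)*(-3 - 3) - 3)**2 = (1*(-6) - 3)**2 = (-6 - 3)**2 = (-9)**2 = 81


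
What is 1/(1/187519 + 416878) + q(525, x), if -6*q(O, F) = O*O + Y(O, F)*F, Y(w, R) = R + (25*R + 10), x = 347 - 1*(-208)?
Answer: -216012241171816787/156345091366 ≈ -1.3816e+6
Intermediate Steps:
x = 555 (x = 347 + 208 = 555)
Y(w, R) = 10 + 26*R (Y(w, R) = R + (10 + 25*R) = 10 + 26*R)
q(O, F) = -O**2/6 - F*(10 + 26*F)/6 (q(O, F) = -(O*O + (10 + 26*F)*F)/6 = -(O**2 + F*(10 + 26*F))/6 = -O**2/6 - F*(10 + 26*F)/6)
1/(1/187519 + 416878) + q(525, x) = 1/(1/187519 + 416878) + (-1/6*525**2 - 1/3*555*(5 + 13*555)) = 1/(1/187519 + 416878) + (-1/6*275625 - 1/3*555*(5 + 7215)) = 1/(78172545683/187519) + (-91875/2 - 1/3*555*7220) = 187519/78172545683 + (-91875/2 - 1335700) = 187519/78172545683 - 2763275/2 = -216012241171816787/156345091366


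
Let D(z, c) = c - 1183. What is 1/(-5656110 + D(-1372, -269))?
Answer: -1/5657562 ≈ -1.7675e-7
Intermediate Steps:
D(z, c) = -1183 + c
1/(-5656110 + D(-1372, -269)) = 1/(-5656110 + (-1183 - 269)) = 1/(-5656110 - 1452) = 1/(-5657562) = -1/5657562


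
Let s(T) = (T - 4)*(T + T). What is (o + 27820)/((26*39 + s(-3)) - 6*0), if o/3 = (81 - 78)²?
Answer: 27847/1056 ≈ 26.370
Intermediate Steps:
s(T) = 2*T*(-4 + T) (s(T) = (-4 + T)*(2*T) = 2*T*(-4 + T))
o = 27 (o = 3*(81 - 78)² = 3*3² = 3*9 = 27)
(o + 27820)/((26*39 + s(-3)) - 6*0) = (27 + 27820)/((26*39 + 2*(-3)*(-4 - 3)) - 6*0) = 27847/((1014 + 2*(-3)*(-7)) + 0) = 27847/((1014 + 42) + 0) = 27847/(1056 + 0) = 27847/1056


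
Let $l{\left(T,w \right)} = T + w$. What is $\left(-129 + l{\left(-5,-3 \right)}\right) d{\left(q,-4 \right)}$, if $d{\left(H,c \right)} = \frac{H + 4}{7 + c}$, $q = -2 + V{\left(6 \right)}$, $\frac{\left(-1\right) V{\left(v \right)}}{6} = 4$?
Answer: $\frac{3014}{3} \approx 1004.7$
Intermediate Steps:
$V{\left(v \right)} = -24$ ($V{\left(v \right)} = \left(-6\right) 4 = -24$)
$q = -26$ ($q = -2 - 24 = -26$)
$d{\left(H,c \right)} = \frac{4 + H}{7 + c}$
$\left(-129 + l{\left(-5,-3 \right)}\right) d{\left(q,-4 \right)} = \left(-129 - 8\right) \frac{4 - 26}{7 - 4} = \left(-129 - 8\right) \frac{1}{3} \left(-22\right) = - 137 \cdot \frac{1}{3} \left(-22\right) = \left(-137\right) \left(- \frac{22}{3}\right) = \frac{3014}{3}$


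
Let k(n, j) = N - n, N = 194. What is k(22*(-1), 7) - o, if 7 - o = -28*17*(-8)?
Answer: 4017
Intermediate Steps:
k(n, j) = 194 - n
o = -3801 (o = 7 - (-28*17)*(-8) = 7 - (-476)*(-8) = 7 - 1*3808 = 7 - 3808 = -3801)
k(22*(-1), 7) - o = (194 - 22*(-1)) - 1*(-3801) = (194 - 1*(-22)) + 3801 = (194 + 22) + 3801 = 216 + 3801 = 4017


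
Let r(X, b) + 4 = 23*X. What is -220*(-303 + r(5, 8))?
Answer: 42240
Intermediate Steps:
r(X, b) = -4 + 23*X
-220*(-303 + r(5, 8)) = -220*(-303 + (-4 + 23*5)) = -220*(-303 + (-4 + 115)) = -220*(-303 + 111) = -220*(-192) = 42240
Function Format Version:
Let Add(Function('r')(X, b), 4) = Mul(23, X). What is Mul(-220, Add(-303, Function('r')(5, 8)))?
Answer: 42240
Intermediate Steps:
Function('r')(X, b) = Add(-4, Mul(23, X))
Mul(-220, Add(-303, Function('r')(5, 8))) = Mul(-220, Add(-303, Add(-4, Mul(23, 5)))) = Mul(-220, Add(-303, Add(-4, 115))) = Mul(-220, Add(-303, 111)) = Mul(-220, -192) = 42240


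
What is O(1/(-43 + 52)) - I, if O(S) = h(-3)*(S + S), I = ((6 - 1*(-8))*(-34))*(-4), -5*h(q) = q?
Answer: -28558/15 ≈ -1903.9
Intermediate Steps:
h(q) = -q/5
I = 1904 (I = ((6 + 8)*(-34))*(-4) = (14*(-34))*(-4) = -476*(-4) = 1904)
O(S) = 6*S/5 (O(S) = (-⅕*(-3))*(S + S) = 3*(2*S)/5 = 6*S/5)
O(1/(-43 + 52)) - I = 6/(5*(-43 + 52)) - 1*1904 = (6/5)/9 - 1904 = (6/5)*(⅑) - 1904 = 2/15 - 1904 = -28558/15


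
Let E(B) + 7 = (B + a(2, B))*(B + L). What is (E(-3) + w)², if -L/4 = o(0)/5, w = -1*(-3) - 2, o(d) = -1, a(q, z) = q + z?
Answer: 196/25 ≈ 7.8400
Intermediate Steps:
w = 1 (w = 3 - 2 = 1)
L = ⅘ (L = -(-4)/5 = -4*(-⅕) = ⅘ ≈ 0.80000)
E(B) = -7 + (2 + 2*B)*(⅘ + B) (E(B) = -7 + (B + (2 + B))*(B + ⅘) = -7 + (2 + 2*B)*(⅘ + B))
(E(-3) + w)² = ((-27/5 + 2*(-3)² + (18/5)*(-3)) + 1)² = ((-27/5 + 2*9 - 54/5) + 1)² = ((-27/5 + 18 - 54/5) + 1)² = (9/5 + 1)² = (14/5)² = 196/25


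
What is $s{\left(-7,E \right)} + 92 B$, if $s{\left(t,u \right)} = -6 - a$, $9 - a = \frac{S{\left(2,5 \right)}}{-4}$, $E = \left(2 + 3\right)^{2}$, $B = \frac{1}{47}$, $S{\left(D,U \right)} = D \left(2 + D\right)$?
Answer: $- \frac{707}{47} \approx -15.043$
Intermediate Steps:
$B = \frac{1}{47} \approx 0.021277$
$E = 25$ ($E = 5^{2} = 25$)
$a = 11$ ($a = 9 - \frac{2 \left(2 + 2\right)}{-4} = 9 - 2 \cdot 4 \left(- \frac{1}{4}\right) = 9 - 8 \left(- \frac{1}{4}\right) = 9 - -2 = 9 + 2 = 11$)
$s{\left(t,u \right)} = -17$ ($s{\left(t,u \right)} = -6 - 11 = -17$)
$s{\left(-7,E \right)} + 92 B = -17 + 92 \cdot \frac{1}{47} = -17 + \frac{92}{47} = - \frac{707}{47}$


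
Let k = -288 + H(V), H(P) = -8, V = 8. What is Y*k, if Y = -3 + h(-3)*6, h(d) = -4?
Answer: 7992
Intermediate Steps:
k = -296 (k = -288 - 8 = -296)
Y = -27 (Y = -3 - 4*6 = -3 - 24 = -27)
Y*k = -27*(-296) = 7992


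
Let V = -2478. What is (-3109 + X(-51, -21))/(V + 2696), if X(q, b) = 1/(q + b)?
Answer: -223849/15696 ≈ -14.262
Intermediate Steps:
X(q, b) = 1/(b + q)
(-3109 + X(-51, -21))/(V + 2696) = (-3109 + 1/(-21 - 51))/(-2478 + 2696) = (-3109 + 1/(-72))/218 = (-3109 - 1/72)*(1/218) = -223849/72*1/218 = -223849/15696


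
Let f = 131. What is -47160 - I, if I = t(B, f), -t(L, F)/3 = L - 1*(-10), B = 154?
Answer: -46668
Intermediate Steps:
t(L, F) = -30 - 3*L (t(L, F) = -3*(L - 1*(-10)) = -3*(L + 10) = -3*(10 + L) = -30 - 3*L)
I = -492 (I = -30 - 3*154 = -30 - 462 = -492)
-47160 - I = -47160 - 1*(-492) = -47160 + 492 = -46668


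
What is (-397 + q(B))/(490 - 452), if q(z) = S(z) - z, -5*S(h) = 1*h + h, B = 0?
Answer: -397/38 ≈ -10.447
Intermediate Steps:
S(h) = -2*h/5 (S(h) = -(1*h + h)/5 = -(h + h)/5 = -2*h/5)
q(z) = -7*z/5 (q(z) = -2*z/5 - z = -7*z/5)
(-397 + q(B))/(490 - 452) = (-397 - 7/5*0)/(490 - 452) = (-397 + 0)/38 = -397*1/38 = -397/38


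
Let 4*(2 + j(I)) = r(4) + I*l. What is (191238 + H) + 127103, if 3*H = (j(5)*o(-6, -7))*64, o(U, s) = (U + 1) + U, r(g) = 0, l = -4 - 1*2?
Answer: 961711/3 ≈ 3.2057e+5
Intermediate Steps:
l = -6 (l = -4 - 2 = -6)
o(U, s) = 1 + 2*U (o(U, s) = (1 + U) + U = 1 + 2*U)
j(I) = -2 - 3*I/2 (j(I) = -2 + (0 + I*(-6))/4 = -2 + (0 - 6*I)/4 = -2 + (-6*I)/4 = -2 - 3*I/2)
H = 6688/3 (H = (((-2 - 3/2*5)*(1 + 2*(-6)))*64)/3 = (((-2 - 15/2)*(1 - 12))*64)/3 = (-19/2*(-11)*64)/3 = ((209/2)*64)/3 = (1/3)*6688 = 6688/3 ≈ 2229.3)
(191238 + H) + 127103 = (191238 + 6688/3) + 127103 = 580402/3 + 127103 = 961711/3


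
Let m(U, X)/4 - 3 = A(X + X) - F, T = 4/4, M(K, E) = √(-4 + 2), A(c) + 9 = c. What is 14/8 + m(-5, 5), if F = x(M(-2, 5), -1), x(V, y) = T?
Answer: 55/4 ≈ 13.750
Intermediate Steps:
A(c) = -9 + c
M(K, E) = I*√2 (M(K, E) = √(-2) = I*√2)
T = 1 (T = 4*(¼) = 1)
x(V, y) = 1
F = 1
m(U, X) = -28 + 8*X (m(U, X) = 12 + 4*((-9 + (X + X)) - 1*1) = 12 + 4*((-9 + 2*X) - 1) = 12 + 4*(-10 + 2*X) = 12 + (-40 + 8*X) = -28 + 8*X)
14/8 + m(-5, 5) = 14/8 + (-28 + 8*5) = 14*(⅛) + (-28 + 40) = 7/4 + 12 = 55/4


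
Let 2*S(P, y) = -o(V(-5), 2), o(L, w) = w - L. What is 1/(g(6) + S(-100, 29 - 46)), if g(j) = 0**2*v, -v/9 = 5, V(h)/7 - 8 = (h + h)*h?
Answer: 1/202 ≈ 0.0049505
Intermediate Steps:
V(h) = 56 + 14*h**2 (V(h) = 56 + 7*((h + h)*h) = 56 + 7*((2*h)*h) = 56 + 7*(2*h**2) = 56 + 14*h**2)
v = -45 (v = -9*5 = -45)
S(P, y) = 202 (S(P, y) = (-(2 - (56 + 14*(-5)**2)))/2 = (-(2 - (56 + 14*25)))/2 = (-(2 - (56 + 350)))/2 = (-(2 - 1*406))/2 = (-(2 - 406))/2 = (-1*(-404))/2 = (1/2)*404 = 202)
g(j) = 0 (g(j) = 0**2*(-45) = 0*(-45) = 0)
1/(g(6) + S(-100, 29 - 46)) = 1/(0 + 202) = 1/202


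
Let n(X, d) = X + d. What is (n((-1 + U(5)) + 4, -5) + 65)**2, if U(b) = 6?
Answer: 4761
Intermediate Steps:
(n((-1 + U(5)) + 4, -5) + 65)**2 = ((((-1 + 6) + 4) - 5) + 65)**2 = (((5 + 4) - 5) + 65)**2 = ((9 - 5) + 65)**2 = (4 + 65)**2 = 69**2 = 4761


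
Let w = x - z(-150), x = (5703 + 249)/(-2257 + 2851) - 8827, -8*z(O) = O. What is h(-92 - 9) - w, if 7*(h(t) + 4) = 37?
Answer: 24496207/2772 ≈ 8837.0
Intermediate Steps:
z(O) = -O/8
h(t) = 9/7 (h(t) = -4 + (1/7)*37 = -4 + 37/7 = 9/7)
x = -872881/99 (x = 5952/594 - 8827 = 5952*(1/594) - 8827 = 992/99 - 8827 = -872881/99 ≈ -8817.0)
w = -3498949/396 (w = -872881/99 - (-1)*(-150)/8 = -872881/99 - 1*75/4 = -872881/99 - 75/4 = -3498949/396 ≈ -8835.7)
h(-92 - 9) - w = 9/7 - 1*(-3498949/396) = 9/7 + 3498949/396 = 24496207/2772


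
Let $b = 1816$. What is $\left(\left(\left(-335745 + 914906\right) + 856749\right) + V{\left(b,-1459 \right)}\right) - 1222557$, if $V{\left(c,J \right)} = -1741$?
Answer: $211612$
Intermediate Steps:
$\left(\left(\left(-335745 + 914906\right) + 856749\right) + V{\left(b,-1459 \right)}\right) - 1222557 = \left(\left(\left(-335745 + 914906\right) + 856749\right) - 1741\right) - 1222557 = \left(\left(579161 + 856749\right) - 1741\right) - 1222557 = \left(1435910 - 1741\right) - 1222557 = 1434169 - 1222557 = 211612$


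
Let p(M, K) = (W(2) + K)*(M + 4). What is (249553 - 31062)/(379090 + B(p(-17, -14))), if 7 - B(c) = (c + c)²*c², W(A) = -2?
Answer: -218491/7486715687 ≈ -2.9184e-5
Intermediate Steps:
p(M, K) = (-2 + K)*(4 + M) (p(M, K) = (-2 + K)*(M + 4) = (-2 + K)*(4 + M))
B(c) = 7 - 4*c⁴ (B(c) = 7 - (c + c)²*c² = 7 - (2*c)²*c² = 7 - 4*c²*c² = 7 - 4*c⁴)
(249553 - 31062)/(379090 + B(p(-17, -14))) = (249553 - 31062)/(379090 + (7 - 4*(-8 - 2*(-17) + 4*(-14) - 14*(-17))⁴)) = 218491/(379090 + (7 - 4*(-8 + 34 - 56 + 238)⁴)) = 218491/(379090 + (7 - 4*208⁴)) = 218491/(379090 + (7 - 4*1871773696)) = 218491/(379090 + (7 - 7487094784)) = 218491/(379090 - 7487094777) = 218491/(-7486715687) = 218491*(-1/7486715687) = -218491/7486715687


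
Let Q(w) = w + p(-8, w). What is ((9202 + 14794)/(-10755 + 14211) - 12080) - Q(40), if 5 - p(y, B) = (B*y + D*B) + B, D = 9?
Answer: -10400881/864 ≈ -12038.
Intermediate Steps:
p(y, B) = 5 - 10*B - B*y (p(y, B) = 5 - ((B*y + 9*B) + B) = 5 - ((9*B + B*y) + B) = 5 - (10*B + B*y) = 5 + (-10*B - B*y) = 5 - 10*B - B*y)
Q(w) = 5 - w (Q(w) = w + (5 - 10*w - 1*w*(-8)) = w + (5 - 10*w + 8*w) = w + (5 - 2*w) = 5 - w)
((9202 + 14794)/(-10755 + 14211) - 12080) - Q(40) = ((9202 + 14794)/(-10755 + 14211) - 12080) - (5 - 1*40) = (23996/3456 - 12080) - (5 - 40) = (23996*(1/3456) - 12080) - 1*(-35) = (5999/864 - 12080) + 35 = -10431121/864 + 35 = -10400881/864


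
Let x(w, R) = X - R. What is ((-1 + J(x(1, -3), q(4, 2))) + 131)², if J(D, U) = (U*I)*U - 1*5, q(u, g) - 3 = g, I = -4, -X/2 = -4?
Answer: 625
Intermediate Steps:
X = 8 (X = -2*(-4) = 8)
x(w, R) = 8 - R
q(u, g) = 3 + g
J(D, U) = -5 - 4*U² (J(D, U) = (U*(-4))*U - 1*5 = (-4*U)*U - 5 = -4*U² - 5 = -5 - 4*U²)
((-1 + J(x(1, -3), q(4, 2))) + 131)² = ((-1 + (-5 - 4*(3 + 2)²)) + 131)² = ((-1 + (-5 - 4*5²)) + 131)² = ((-1 + (-5 - 4*25)) + 131)² = ((-1 + (-5 - 100)) + 131)² = ((-1 - 105) + 131)² = (-106 + 131)² = 25² = 625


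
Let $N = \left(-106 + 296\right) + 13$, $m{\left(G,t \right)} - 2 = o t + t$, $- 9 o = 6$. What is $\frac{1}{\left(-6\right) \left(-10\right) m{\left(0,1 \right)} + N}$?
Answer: $\frac{1}{343} \approx 0.0029155$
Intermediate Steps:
$o = - \frac{2}{3}$ ($o = \left(- \frac{1}{9}\right) 6 = - \frac{2}{3} \approx -0.66667$)
$m{\left(G,t \right)} = 2 + \frac{t}{3}$ ($m{\left(G,t \right)} = 2 + \left(- \frac{2 t}{3} + t\right) = 2 + \frac{t}{3}$)
$N = 203$ ($N = 190 + 13 = 203$)
$\frac{1}{\left(-6\right) \left(-10\right) m{\left(0,1 \right)} + N} = \frac{1}{\left(-6\right) \left(-10\right) \left(2 + \frac{1}{3} \cdot 1\right) + 203} = \frac{1}{60 \left(2 + \frac{1}{3}\right) + 203} = \frac{1}{60 \cdot \frac{7}{3} + 203} = \frac{1}{140 + 203} = \frac{1}{343}$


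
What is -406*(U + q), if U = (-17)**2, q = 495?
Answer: -318304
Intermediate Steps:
U = 289
-406*(U + q) = -406*(289 + 495) = -406*784 = -318304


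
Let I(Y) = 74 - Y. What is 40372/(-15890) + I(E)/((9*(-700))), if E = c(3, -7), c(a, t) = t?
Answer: -405763/158900 ≈ -2.5536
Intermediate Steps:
E = -7
40372/(-15890) + I(E)/((9*(-700))) = 40372/(-15890) + (74 - 1*(-7))/((9*(-700))) = 40372*(-1/15890) + (74 + 7)/(-6300) = -20186/7945 + 81*(-1/6300) = -20186/7945 - 9/700 = -405763/158900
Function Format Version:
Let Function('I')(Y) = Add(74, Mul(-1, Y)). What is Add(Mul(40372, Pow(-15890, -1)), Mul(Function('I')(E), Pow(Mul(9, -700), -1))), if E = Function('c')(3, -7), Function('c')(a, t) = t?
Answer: Rational(-405763, 158900) ≈ -2.5536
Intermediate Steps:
E = -7
Add(Mul(40372, Pow(-15890, -1)), Mul(Function('I')(E), Pow(Mul(9, -700), -1))) = Add(Mul(40372, Pow(-15890, -1)), Mul(Add(74, Mul(-1, -7)), Pow(Mul(9, -700), -1))) = Add(Mul(40372, Rational(-1, 15890)), Mul(Add(74, 7), Pow(-6300, -1))) = Add(Rational(-20186, 7945), Mul(81, Rational(-1, 6300))) = Add(Rational(-20186, 7945), Rational(-9, 700)) = Rational(-405763, 158900)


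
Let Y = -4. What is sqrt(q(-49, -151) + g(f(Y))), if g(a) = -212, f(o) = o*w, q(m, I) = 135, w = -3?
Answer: I*sqrt(77) ≈ 8.775*I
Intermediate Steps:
f(o) = -3*o (f(o) = o*(-3) = -3*o)
sqrt(q(-49, -151) + g(f(Y))) = sqrt(135 - 212) = sqrt(-77) = I*sqrt(77)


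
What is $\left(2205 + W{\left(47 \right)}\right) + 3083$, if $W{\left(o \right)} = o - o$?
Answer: $5288$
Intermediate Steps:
$W{\left(o \right)} = 0$
$\left(2205 + W{\left(47 \right)}\right) + 3083 = \left(2205 + 0\right) + 3083 = 2205 + 3083 = 5288$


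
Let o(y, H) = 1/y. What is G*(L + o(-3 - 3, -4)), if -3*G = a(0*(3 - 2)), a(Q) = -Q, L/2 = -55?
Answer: 0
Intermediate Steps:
L = -110 (L = 2*(-55) = -110)
G = 0 (G = -(-1)*0*(3 - 2)/3 = -(-1)*0*1/3 = -(-1)*0/3 = -1/3*0 = 0)
G*(L + o(-3 - 3, -4)) = 0*(-110 + 1/(-3 - 3)) = 0*(-110 + 1/(-6)) = 0*(-110 - 1/6) = 0*(-661/6) = 0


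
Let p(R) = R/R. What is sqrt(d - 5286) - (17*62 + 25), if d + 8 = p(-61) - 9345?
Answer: -1079 + I*sqrt(14638) ≈ -1079.0 + 120.99*I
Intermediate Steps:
p(R) = 1
d = -9352 (d = -8 + (1 - 9345) = -8 - 9344 = -9352)
sqrt(d - 5286) - (17*62 + 25) = sqrt(-9352 - 5286) - (17*62 + 25) = sqrt(-14638) - (1054 + 25) = I*sqrt(14638) - 1*1079 = I*sqrt(14638) - 1079 = -1079 + I*sqrt(14638)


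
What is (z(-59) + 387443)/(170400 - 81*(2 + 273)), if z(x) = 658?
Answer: 129367/49375 ≈ 2.6201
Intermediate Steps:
(z(-59) + 387443)/(170400 - 81*(2 + 273)) = (658 + 387443)/(170400 - 81*(2 + 273)) = 388101/(170400 - 81*275) = 388101/(170400 - 22275) = 388101/148125 = 388101*(1/148125) = 129367/49375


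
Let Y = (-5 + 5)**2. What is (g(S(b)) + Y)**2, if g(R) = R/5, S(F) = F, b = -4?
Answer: 16/25 ≈ 0.64000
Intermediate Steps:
g(R) = R/5 (g(R) = R*(1/5) = R/5)
Y = 0 (Y = 0**2 = 0)
(g(S(b)) + Y)**2 = ((1/5)*(-4) + 0)**2 = (-4/5 + 0)**2 = (-4/5)**2 = 16/25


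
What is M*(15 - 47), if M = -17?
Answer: 544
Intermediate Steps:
M*(15 - 47) = -17*(15 - 47) = -17*(-32) = 544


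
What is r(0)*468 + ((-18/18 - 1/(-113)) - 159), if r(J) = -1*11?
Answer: -599803/113 ≈ -5308.0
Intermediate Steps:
r(J) = -11
r(0)*468 + ((-18/18 - 1/(-113)) - 159) = -11*468 + ((-18/18 - 1/(-113)) - 159) = -5148 + ((-18*1/18 - 1*(-1/113)) - 159) = -5148 + ((-1 + 1/113) - 159) = -5148 + (-112/113 - 159) = -5148 - 18079/113 = -599803/113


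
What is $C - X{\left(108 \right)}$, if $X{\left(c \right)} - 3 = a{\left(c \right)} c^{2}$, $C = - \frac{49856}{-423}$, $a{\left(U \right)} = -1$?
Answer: $\frac{4982459}{423} \approx 11779.0$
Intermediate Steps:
$C = \frac{49856}{423}$ ($C = \left(-49856\right) \left(- \frac{1}{423}\right) = \frac{49856}{423} \approx 117.86$)
$X{\left(c \right)} = 3 - c^{2}$
$C - X{\left(108 \right)} = \frac{49856}{423} - \left(3 - 108^{2}\right) = \frac{49856}{423} - \left(3 - 11664\right) = \frac{49856}{423} - -11661 = \frac{49856}{423} + 11661 = \frac{4982459}{423}$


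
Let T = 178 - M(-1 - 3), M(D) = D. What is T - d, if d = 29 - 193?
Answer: 346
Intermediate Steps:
d = -164
T = 182 (T = 178 - (-1 - 3) = 178 - 1*(-4) = 178 + 4 = 182)
T - d = 182 - 1*(-164) = 182 + 164 = 346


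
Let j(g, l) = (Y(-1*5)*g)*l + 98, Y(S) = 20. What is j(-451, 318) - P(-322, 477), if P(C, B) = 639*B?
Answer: -3173065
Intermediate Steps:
j(g, l) = 98 + 20*g*l (j(g, l) = (20*g)*l + 98 = 20*g*l + 98 = 98 + 20*g*l)
j(-451, 318) - P(-322, 477) = (98 + 20*(-451)*318) - 639*477 = (98 - 2868360) - 1*304803 = -2868262 - 304803 = -3173065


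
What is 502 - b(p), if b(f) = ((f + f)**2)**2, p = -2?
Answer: 246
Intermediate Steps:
b(f) = 16*f**4 (b(f) = ((2*f)**2)**2 = (4*f**2)**2 = 16*f**4)
502 - b(p) = 502 - 16*(-2)**4 = 502 - 16*16 = 502 - 1*256 = 502 - 256 = 246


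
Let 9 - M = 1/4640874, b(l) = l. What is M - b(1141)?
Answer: -5253469369/4640874 ≈ -1132.0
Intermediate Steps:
M = 41767865/4640874 (M = 9 - 1/4640874 = 41767865/4640874 ≈ 9.0000)
M - b(1141) = 41767865/4640874 - 1*1141 = 41767865/4640874 - 1141 = -5253469369/4640874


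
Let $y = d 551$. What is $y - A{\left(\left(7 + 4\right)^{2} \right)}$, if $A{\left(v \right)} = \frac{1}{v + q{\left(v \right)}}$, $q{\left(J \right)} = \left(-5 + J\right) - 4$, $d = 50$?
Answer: $\frac{6419149}{233} \approx 27550.0$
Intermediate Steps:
$q{\left(J \right)} = -9 + J$
$A{\left(v \right)} = \frac{1}{-9 + 2 v}$ ($A{\left(v \right)} = \frac{1}{v + \left(-9 + v\right)} = \frac{1}{-9 + 2 v}$)
$y = 27550$ ($y = 50 \cdot 551 = 27550$)
$y - A{\left(\left(7 + 4\right)^{2} \right)} = 27550 - \frac{1}{-9 + 2 \left(7 + 4\right)^{2}} = 27550 - \frac{1}{-9 + 2 \cdot 11^{2}} = 27550 - \frac{1}{-9 + 2 \cdot 121} = 27550 - \frac{1}{-9 + 242} = 27550 - \frac{1}{233} = \frac{6419149}{233}$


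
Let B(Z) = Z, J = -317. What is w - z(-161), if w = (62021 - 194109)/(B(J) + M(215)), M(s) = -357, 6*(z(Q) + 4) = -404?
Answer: 270250/1011 ≈ 267.31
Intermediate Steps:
z(Q) = -214/3 (z(Q) = -4 + (⅙)*(-404) = -4 - 202/3 = -214/3)
w = 66044/337 (w = (62021 - 194109)/(-317 - 357) = -132088/(-674) = -132088*(-1/674) = 66044/337 ≈ 195.98)
w - z(-161) = 66044/337 - 1*(-214/3) = 66044/337 + 214/3 = 270250/1011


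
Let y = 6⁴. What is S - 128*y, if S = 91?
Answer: -165797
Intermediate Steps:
y = 1296
S - 128*y = 91 - 128*1296 = 91 - 165888 = -165797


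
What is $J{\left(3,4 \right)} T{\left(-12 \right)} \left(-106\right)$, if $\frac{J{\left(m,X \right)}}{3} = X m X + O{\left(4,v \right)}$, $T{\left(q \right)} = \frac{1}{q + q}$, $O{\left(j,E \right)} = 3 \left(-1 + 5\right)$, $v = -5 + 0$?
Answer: $795$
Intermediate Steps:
$v = -5$
$O{\left(j,E \right)} = 12$ ($O{\left(j,E \right)} = 3 \cdot 4 = 12$)
$T{\left(q \right)} = \frac{1}{2 q}$
$J{\left(m,X \right)} = 36 + 3 m X^{2}$ ($J{\left(m,X \right)} = 3 \left(X m X + 12\right) = 3 \left(m X^{2} + 12\right) = 3 \left(12 + m X^{2}\right) = 36 + 3 m X^{2}$)
$J{\left(3,4 \right)} T{\left(-12 \right)} \left(-106\right) = \left(36 + 3 \cdot 3 \cdot 4^{2}\right) \frac{1}{2 \left(-12\right)} \left(-106\right) = \left(36 + 3 \cdot 3 \cdot 16\right) \frac{1}{2} \left(- \frac{1}{12}\right) \left(-106\right) = \left(36 + 144\right) \left(- \frac{1}{24}\right) \left(-106\right) = 180 \left(- \frac{1}{24}\right) \left(-106\right) = \left(- \frac{15}{2}\right) \left(-106\right) = 795$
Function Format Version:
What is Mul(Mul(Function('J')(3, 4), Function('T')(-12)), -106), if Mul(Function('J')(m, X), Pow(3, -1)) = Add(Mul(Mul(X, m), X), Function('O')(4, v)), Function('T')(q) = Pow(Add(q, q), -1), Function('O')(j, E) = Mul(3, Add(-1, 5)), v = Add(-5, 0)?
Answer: 795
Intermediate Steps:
v = -5
Function('O')(j, E) = 12 (Function('O')(j, E) = Mul(3, 4) = 12)
Function('T')(q) = Mul(Rational(1, 2), Pow(q, -1)) (Function('T')(q) = Pow(Mul(2, q), -1) = Mul(Rational(1, 2), Pow(q, -1)))
Function('J')(m, X) = Add(36, Mul(3, m, Pow(X, 2))) (Function('J')(m, X) = Mul(3, Add(Mul(Mul(X, m), X), 12)) = Mul(3, Add(Mul(m, Pow(X, 2)), 12)) = Mul(3, Add(12, Mul(m, Pow(X, 2)))) = Add(36, Mul(3, m, Pow(X, 2))))
Mul(Mul(Function('J')(3, 4), Function('T')(-12)), -106) = Mul(Mul(Add(36, Mul(3, 3, Pow(4, 2))), Mul(Rational(1, 2), Pow(-12, -1))), -106) = Mul(Mul(Add(36, Mul(3, 3, 16)), Mul(Rational(1, 2), Rational(-1, 12))), -106) = Mul(Mul(Add(36, 144), Rational(-1, 24)), -106) = Mul(Mul(180, Rational(-1, 24)), -106) = Mul(Rational(-15, 2), -106) = 795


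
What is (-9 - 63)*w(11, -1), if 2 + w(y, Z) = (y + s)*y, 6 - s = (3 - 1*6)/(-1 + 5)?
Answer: -13914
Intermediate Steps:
s = 27/4 (s = 6 - (3 - 1*6)/(-1 + 5) = 6 - (3 - 6)/4 = 6 - (-3)/4 = 6 - 1*(-3/4) = 6 + 3/4 = 27/4 ≈ 6.7500)
w(y, Z) = -2 + y*(27/4 + y) (w(y, Z) = -2 + (y + 27/4)*y = -2 + (27/4 + y)*y = -2 + y*(27/4 + y))
(-9 - 63)*w(11, -1) = (-9 - 63)*(-2 + 11**2 + (27/4)*11) = -72*(-2 + 121 + 297/4) = -72*773/4 = -13914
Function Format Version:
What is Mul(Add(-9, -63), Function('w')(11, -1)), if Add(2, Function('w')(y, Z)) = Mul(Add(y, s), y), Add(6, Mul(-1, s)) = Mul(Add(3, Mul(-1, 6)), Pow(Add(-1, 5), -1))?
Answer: -13914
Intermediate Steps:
s = Rational(27, 4) (s = Add(6, Mul(-1, Mul(Add(3, Mul(-1, 6)), Pow(Add(-1, 5), -1)))) = Add(6, Mul(-1, Mul(Add(3, -6), Pow(4, -1)))) = Add(6, Mul(-1, Mul(-3, Rational(1, 4)))) = Add(6, Mul(-1, Rational(-3, 4))) = Add(6, Rational(3, 4)) = Rational(27, 4) ≈ 6.7500)
Function('w')(y, Z) = Add(-2, Mul(y, Add(Rational(27, 4), y))) (Function('w')(y, Z) = Add(-2, Mul(Add(y, Rational(27, 4)), y)) = Add(-2, Mul(Add(Rational(27, 4), y), y)) = Add(-2, Mul(y, Add(Rational(27, 4), y))))
Mul(Add(-9, -63), Function('w')(11, -1)) = Mul(Add(-9, -63), Add(-2, Pow(11, 2), Mul(Rational(27, 4), 11))) = Mul(-72, Add(-2, 121, Rational(297, 4))) = Mul(-72, Rational(773, 4)) = -13914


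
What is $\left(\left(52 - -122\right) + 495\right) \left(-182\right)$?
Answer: $-121758$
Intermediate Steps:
$\left(\left(52 - -122\right) + 495\right) \left(-182\right) = \left(\left(52 + 122\right) + 495\right) \left(-182\right) = \left(174 + 495\right) \left(-182\right) = 669 \left(-182\right) = -121758$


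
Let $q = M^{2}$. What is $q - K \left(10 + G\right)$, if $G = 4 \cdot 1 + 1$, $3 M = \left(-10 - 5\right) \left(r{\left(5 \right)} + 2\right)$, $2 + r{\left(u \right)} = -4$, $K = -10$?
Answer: $550$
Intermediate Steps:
$r{\left(u \right)} = -6$ ($r{\left(u \right)} = -2 - 4 = -6$)
$M = 20$ ($M = \frac{\left(-10 - 5\right) \left(-6 + 2\right)}{3} = \frac{\left(-15\right) \left(-4\right)}{3} = \frac{1}{3} \cdot 60 = 20$)
$G = 5$ ($G = 4 + 1 = 5$)
$q = 400$ ($q = 20^{2} = 400$)
$q - K \left(10 + G\right) = 400 - - 10 \left(10 + 5\right) = 400 - \left(-10\right) 15 = 400 - -150 = 400 + 150 = 550$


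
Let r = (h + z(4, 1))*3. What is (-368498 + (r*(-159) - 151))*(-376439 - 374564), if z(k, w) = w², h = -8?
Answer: 274348905930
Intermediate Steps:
r = -21 (r = (-8 + 1²)*3 = (-8 + 1)*3 = -7*3 = -21)
(-368498 + (r*(-159) - 151))*(-376439 - 374564) = (-368498 + (-21*(-159) - 151))*(-376439 - 374564) = (-368498 + (3339 - 151))*(-751003) = (-368498 + 3188)*(-751003) = -365310*(-751003) = 274348905930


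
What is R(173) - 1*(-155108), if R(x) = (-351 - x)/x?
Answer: 26833160/173 ≈ 1.5511e+5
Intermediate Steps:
R(x) = (-351 - x)/x
R(173) - 1*(-155108) = (-351 - 1*173)/173 - 1*(-155108) = (-351 - 173)/173 + 155108 = (1/173)*(-524) + 155108 = -524/173 + 155108 = 26833160/173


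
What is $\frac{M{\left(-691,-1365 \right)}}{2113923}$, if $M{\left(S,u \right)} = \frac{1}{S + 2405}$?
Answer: $\frac{1}{3623264022} \approx 2.7599 \cdot 10^{-10}$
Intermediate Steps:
$M{\left(S,u \right)} = \frac{1}{2405 + S}$
$\frac{M{\left(-691,-1365 \right)}}{2113923} = \frac{1}{\left(2405 - 691\right) 2113923} = \frac{1}{1714} \cdot \frac{1}{2113923} = \frac{1}{3623264022}$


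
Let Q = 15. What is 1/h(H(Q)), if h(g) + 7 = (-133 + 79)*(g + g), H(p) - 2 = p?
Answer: -1/1843 ≈ -0.00054259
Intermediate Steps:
H(p) = 2 + p
h(g) = -7 - 108*g (h(g) = -7 + (-133 + 79)*(g + g) = -7 - 108*g)
1/h(H(Q)) = 1/(-7 - 108*(2 + 15)) = 1/(-7 - 108*17) = 1/(-7 - 1836) = 1/(-1843) = -1/1843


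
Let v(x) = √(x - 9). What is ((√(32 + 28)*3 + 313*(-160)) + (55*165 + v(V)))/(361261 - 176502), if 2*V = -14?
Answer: -41005/184759 + 4*I/184759 + 6*√15/184759 ≈ -0.22181 + 2.165e-5*I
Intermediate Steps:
V = -7 (V = (½)*(-14) = -7)
v(x) = √(-9 + x)
((√(32 + 28)*3 + 313*(-160)) + (55*165 + v(V)))/(361261 - 176502) = ((√(32 + 28)*3 + 313*(-160)) + (55*165 + √(-9 - 7)))/(361261 - 176502) = ((√60*3 - 50080) + (9075 + √(-16)))/184759 = (((2*√15)*3 - 50080) + (9075 + 4*I))*(1/184759) = ((6*√15 - 50080) + (9075 + 4*I))*(1/184759) = ((-50080 + 6*√15) + (9075 + 4*I))*(1/184759) = (-41005 + 4*I + 6*√15)*(1/184759) = -41005/184759 + 4*I/184759 + 6*√15/184759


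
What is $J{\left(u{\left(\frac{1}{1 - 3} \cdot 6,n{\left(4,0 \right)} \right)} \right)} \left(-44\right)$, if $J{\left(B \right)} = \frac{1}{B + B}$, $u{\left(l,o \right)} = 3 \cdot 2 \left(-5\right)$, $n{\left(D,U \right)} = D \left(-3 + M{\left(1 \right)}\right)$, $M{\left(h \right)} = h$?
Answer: $\frac{11}{15} \approx 0.73333$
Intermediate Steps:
$n{\left(D,U \right)} = - 2 D$ ($n{\left(D,U \right)} = D \left(-3 + 1\right) = D \left(-2\right) = - 2 D$)
$u{\left(l,o \right)} = -30$ ($u{\left(l,o \right)} = 6 \left(-5\right) = -30$)
$J{\left(B \right)} = \frac{1}{2 B}$
$J{\left(u{\left(\frac{1}{1 - 3} \cdot 6,n{\left(4,0 \right)} \right)} \right)} \left(-44\right) = \frac{1}{2 \left(-30\right)} \left(-44\right) = \frac{1}{2} \left(- \frac{1}{30}\right) \left(-44\right) = \left(- \frac{1}{60}\right) \left(-44\right) = \frac{11}{15}$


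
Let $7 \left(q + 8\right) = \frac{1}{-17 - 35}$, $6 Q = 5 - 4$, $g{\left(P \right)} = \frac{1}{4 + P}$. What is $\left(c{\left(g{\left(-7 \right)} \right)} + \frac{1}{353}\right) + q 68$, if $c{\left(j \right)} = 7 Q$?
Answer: $- \frac{104660071}{192738} \approx -543.02$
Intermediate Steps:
$Q = \frac{1}{6}$ ($Q = \frac{5 - 4}{6} = \frac{1}{6} \cdot 1 = \frac{1}{6} \approx 0.16667$)
$c{\left(j \right)} = \frac{7}{6}$ ($c{\left(j \right)} = 7 \cdot \frac{1}{6} = \frac{7}{6}$)
$q = - \frac{2913}{364}$ ($q = -8 + \frac{1}{7 \left(-17 - 35\right)} = -8 + \frac{1}{7 \left(-52\right)} = -8 + \frac{1}{7} \left(- \frac{1}{52}\right) = -8 - \frac{1}{364} = - \frac{2913}{364} \approx -8.0027$)
$\left(c{\left(g{\left(-7 \right)} \right)} + \frac{1}{353}\right) + q 68 = \left(\frac{7}{6} + \frac{1}{353}\right) - \frac{49521}{91} = \frac{2477}{2118} - \frac{49521}{91} = - \frac{104660071}{192738}$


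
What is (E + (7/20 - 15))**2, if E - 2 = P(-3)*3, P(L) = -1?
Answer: 97969/400 ≈ 244.92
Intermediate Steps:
E = -1 (E = 2 - 1*3 = 2 - 3 = -1)
(E + (7/20 - 15))**2 = (-1 + (7/20 - 15))**2 = (-1 - 293/20)**2 = (-313/20)**2 = 97969/400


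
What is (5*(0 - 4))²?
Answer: 400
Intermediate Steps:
(5*(0 - 4))² = (5*(-4))² = (-20)² = 400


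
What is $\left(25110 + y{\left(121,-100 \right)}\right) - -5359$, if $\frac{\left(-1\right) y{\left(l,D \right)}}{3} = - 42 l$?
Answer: $45715$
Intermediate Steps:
$y{\left(l,D \right)} = 126 l$ ($y{\left(l,D \right)} = - 3 \left(- 42 l\right) = 126 l$)
$\left(25110 + y{\left(121,-100 \right)}\right) - -5359 = \left(25110 + 126 \cdot 121\right) - -5359 = \left(25110 + 15246\right) + 5359 = 40356 + 5359 = 45715$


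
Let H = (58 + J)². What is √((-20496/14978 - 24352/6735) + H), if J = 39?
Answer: √23924133321261771705/50438415 ≈ 96.974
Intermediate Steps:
H = 9409 (H = (58 + 39)² = 97² = 9409)
√((-20496/14978 - 24352/6735) + H) = √((-20496/14978 - 24352/6735) + 9409) = √((-20496*1/14978 - 24352*1/6735) + 9409) = √((-10248/7489 - 24352/6735) + 9409) = √(-251392408/50438415 + 9409) = √(474323654327/50438415) = √23924133321261771705/50438415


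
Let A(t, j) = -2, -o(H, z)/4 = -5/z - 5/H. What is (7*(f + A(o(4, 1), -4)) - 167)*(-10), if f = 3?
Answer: 1600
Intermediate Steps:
o(H, z) = 20/H + 20/z (o(H, z) = -4*(-5/z - 5/H) = -4*(-5/H - 5/z) = 20/H + 20/z)
(7*(f + A(o(4, 1), -4)) - 167)*(-10) = (7*(3 - 2) - 167)*(-10) = (7*1 - 167)*(-10) = (7 - 167)*(-10) = -160*(-10) = 1600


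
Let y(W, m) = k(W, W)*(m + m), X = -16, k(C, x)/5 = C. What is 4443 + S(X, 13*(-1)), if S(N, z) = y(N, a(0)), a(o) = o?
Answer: 4443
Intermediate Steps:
k(C, x) = 5*C
y(W, m) = 10*W*m (y(W, m) = (5*W)*(m + m) = (5*W)*(2*m) = 10*W*m)
S(N, z) = 0 (S(N, z) = 10*N*0 = 0)
4443 + S(X, 13*(-1)) = 4443 + 0 = 4443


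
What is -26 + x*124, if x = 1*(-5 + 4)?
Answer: -150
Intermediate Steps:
x = -1 (x = 1*(-1) = -1)
-26 + x*124 = -26 - 1*124 = -26 - 124 = -150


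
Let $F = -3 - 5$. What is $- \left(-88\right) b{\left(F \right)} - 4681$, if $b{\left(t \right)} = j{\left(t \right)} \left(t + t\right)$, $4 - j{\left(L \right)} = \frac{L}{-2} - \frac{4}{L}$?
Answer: $-3977$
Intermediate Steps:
$j{\left(L \right)} = 4 + \frac{L}{2} + \frac{4}{L}$ ($j{\left(L \right)} = 4 - \left(\frac{L}{-2} - \frac{4}{L}\right) = 4 - \left(L \left(- \frac{1}{2}\right) - \frac{4}{L}\right) = 4 - \left(- \frac{L}{2} - \frac{4}{L}\right) = 4 - \left(- \frac{4}{L} - \frac{L}{2}\right) = 4 + \left(\frac{L}{2} + \frac{4}{L}\right) = 4 + \frac{L}{2} + \frac{4}{L}$)
$F = -8$
$b{\left(t \right)} = 2 t \left(4 + \frac{t}{2} + \frac{4}{t}\right)$ ($b{\left(t \right)} = \left(4 + \frac{t}{2} + \frac{4}{t}\right) \left(t + t\right) = \left(4 + \frac{t}{2} + \frac{4}{t}\right) 2 t = 2 t \left(4 + \frac{t}{2} + \frac{4}{t}\right)$)
$- \left(-88\right) b{\left(F \right)} - 4681 = - \left(-88\right) \left(8 - 8 \left(8 - 8\right)\right) - 4681 = - \left(-88\right) \left(8 - 0\right) - 4681 = - \left(-88\right) \left(8 + 0\right) - 4681 = - \left(-88\right) 8 - 4681 = \left(-1\right) \left(-704\right) - 4681 = 704 - 4681 = -3977$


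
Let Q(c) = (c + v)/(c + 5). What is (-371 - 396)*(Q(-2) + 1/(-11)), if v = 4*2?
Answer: -16107/11 ≈ -1464.3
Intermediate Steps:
v = 8
Q(c) = (8 + c)/(5 + c) (Q(c) = (c + 8)/(c + 5) = (8 + c)/(5 + c))
(-371 - 396)*(Q(-2) + 1/(-11)) = (-371 - 396)*((8 - 2)/(5 - 2) + 1/(-11)) = -767*(6/3 - 1/11) = -767*((1/3)*6 - 1/11) = -767*(2 - 1/11) = -767*21/11 = -16107/11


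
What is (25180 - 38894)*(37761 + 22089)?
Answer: -820782900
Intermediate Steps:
(25180 - 38894)*(37761 + 22089) = -13714*59850 = -820782900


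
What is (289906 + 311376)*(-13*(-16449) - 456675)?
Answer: -146014118316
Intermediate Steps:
(289906 + 311376)*(-13*(-16449) - 456675) = 601282*(213837 - 456675) = 601282*(-242838) = -146014118316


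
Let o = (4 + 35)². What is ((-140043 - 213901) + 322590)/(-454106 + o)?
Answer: 31354/452585 ≈ 0.069278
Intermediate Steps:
o = 1521 (o = 39² = 1521)
((-140043 - 213901) + 322590)/(-454106 + o) = ((-140043 - 213901) + 322590)/(-454106 + 1521) = (-353944 + 322590)/(-452585) = -31354*(-1/452585) = 31354/452585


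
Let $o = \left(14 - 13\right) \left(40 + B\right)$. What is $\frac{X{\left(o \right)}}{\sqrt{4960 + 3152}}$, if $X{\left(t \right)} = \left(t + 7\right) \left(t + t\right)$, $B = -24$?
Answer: $\frac{184 \sqrt{3}}{39} \approx 8.1717$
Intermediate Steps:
$o = 16$ ($o = \left(14 - 13\right) \left(40 - 24\right) = 1 \cdot 16 = 16$)
$X{\left(t \right)} = 2 t \left(7 + t\right)$ ($X{\left(t \right)} = \left(7 + t\right) 2 t = 2 t \left(7 + t\right)$)
$\frac{X{\left(o \right)}}{\sqrt{4960 + 3152}} = \frac{2 \cdot 16 \left(7 + 16\right)}{\sqrt{4960 + 3152}} = \frac{2 \cdot 16 \cdot 23}{\sqrt{8112}} = \frac{736}{52 \sqrt{3}} = 736 \frac{\sqrt{3}}{156} = \frac{184 \sqrt{3}}{39}$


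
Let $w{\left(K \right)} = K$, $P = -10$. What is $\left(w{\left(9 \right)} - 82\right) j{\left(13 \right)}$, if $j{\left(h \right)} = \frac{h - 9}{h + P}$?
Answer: $- \frac{292}{3} \approx -97.333$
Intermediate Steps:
$j{\left(h \right)} = \frac{-9 + h}{-10 + h}$ ($j{\left(h \right)} = \frac{h - 9}{h - 10} = \frac{-9 + h}{-10 + h}$)
$\left(w{\left(9 \right)} - 82\right) j{\left(13 \right)} = \left(9 - 82\right) \frac{-9 + 13}{-10 + 13} = - 73 \cdot \frac{1}{3} \cdot 4 = \left(-73\right) \frac{4}{3} = - \frac{292}{3}$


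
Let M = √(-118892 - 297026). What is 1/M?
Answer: -I*√415918/415918 ≈ -0.0015506*I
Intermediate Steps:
M = I*√415918 (M = √(-415918) = I*√415918 ≈ 644.92*I)
1/M = 1/(I*√415918) = -I*√415918/415918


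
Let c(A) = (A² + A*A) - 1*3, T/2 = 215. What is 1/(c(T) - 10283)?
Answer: 1/359514 ≈ 2.7815e-6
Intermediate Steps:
T = 430 (T = 2*215 = 430)
c(A) = -3 + 2*A² (c(A) = (A² + A²) - 3 = 2*A² - 3 = -3 + 2*A²)
1/(c(T) - 10283) = 1/((-3 + 2*430²) - 10283) = 1/((-3 + 2*184900) - 10283) = 1/((-3 + 369800) - 10283) = 1/(369797 - 10283) = 1/359514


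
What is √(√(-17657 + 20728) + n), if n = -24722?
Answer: √(-24722 + √3071) ≈ 157.06*I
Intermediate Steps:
√(√(-17657 + 20728) + n) = √(√(-17657 + 20728) - 24722) = √(√3071 - 24722) = √(-24722 + √3071)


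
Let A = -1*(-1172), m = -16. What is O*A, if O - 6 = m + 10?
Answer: 0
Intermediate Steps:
A = 1172
O = 0 (O = 6 + (-16 + 10) = 6 - 6 = 0)
O*A = 0*1172 = 0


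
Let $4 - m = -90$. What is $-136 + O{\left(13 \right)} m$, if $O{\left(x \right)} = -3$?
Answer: $-418$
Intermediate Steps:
$m = 94$ ($m = 4 - -90 = 4 + 90 = 94$)
$-136 + O{\left(13 \right)} m = -136 - 282 = -418$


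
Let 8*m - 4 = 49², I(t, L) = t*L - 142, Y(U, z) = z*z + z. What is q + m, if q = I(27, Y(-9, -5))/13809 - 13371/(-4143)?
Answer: 46360671553/152561832 ≈ 303.88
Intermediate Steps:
Y(U, z) = z + z² (Y(U, z) = z² + z = z + z²)
I(t, L) = -142 + L*t (I(t, L) = L*t - 142 = -142 + L*t)
m = 2405/8 (m = ½ + (⅛)*49² = ½ + (⅛)*2401 = ½ + 2401/8 = 2405/8 ≈ 300.63)
q = 62096351/19070229 (q = (-142 - 5*(1 - 5)*27)/13809 - 13371/(-4143) = (-142 - 5*(-4)*27)*(1/13809) - 13371*(-1/4143) = (-142 + 20*27)*(1/13809) + 4457/1381 = (-142 + 540)*(1/13809) + 4457/1381 = 398*(1/13809) + 4457/1381 = 398/13809 + 4457/1381 = 62096351/19070229 ≈ 3.2562)
q + m = 62096351/19070229 + 2405/8 = 46360671553/152561832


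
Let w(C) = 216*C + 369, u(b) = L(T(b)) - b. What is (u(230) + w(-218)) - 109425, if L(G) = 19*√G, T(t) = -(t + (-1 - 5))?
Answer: -156374 + 76*I*√14 ≈ -1.5637e+5 + 284.37*I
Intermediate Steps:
T(t) = 6 - t (T(t) = -(t - 6) = -(-6 + t) = 6 - t)
u(b) = -b + 19*√(6 - b) (u(b) = 19*√(6 - b) - b = -b + 19*√(6 - b))
w(C) = 369 + 216*C
(u(230) + w(-218)) - 109425 = ((-1*230 + 19*√(6 - 1*230)) + (369 + 216*(-218))) - 109425 = ((-230 + 19*√(6 - 230)) + (369 - 47088)) - 109425 = ((-230 + 19*√(-224)) - 46719) - 109425 = ((-230 + 19*(4*I*√14)) - 46719) - 109425 = ((-230 + 76*I*√14) - 46719) - 109425 = (-46949 + 76*I*√14) - 109425 = -156374 + 76*I*√14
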